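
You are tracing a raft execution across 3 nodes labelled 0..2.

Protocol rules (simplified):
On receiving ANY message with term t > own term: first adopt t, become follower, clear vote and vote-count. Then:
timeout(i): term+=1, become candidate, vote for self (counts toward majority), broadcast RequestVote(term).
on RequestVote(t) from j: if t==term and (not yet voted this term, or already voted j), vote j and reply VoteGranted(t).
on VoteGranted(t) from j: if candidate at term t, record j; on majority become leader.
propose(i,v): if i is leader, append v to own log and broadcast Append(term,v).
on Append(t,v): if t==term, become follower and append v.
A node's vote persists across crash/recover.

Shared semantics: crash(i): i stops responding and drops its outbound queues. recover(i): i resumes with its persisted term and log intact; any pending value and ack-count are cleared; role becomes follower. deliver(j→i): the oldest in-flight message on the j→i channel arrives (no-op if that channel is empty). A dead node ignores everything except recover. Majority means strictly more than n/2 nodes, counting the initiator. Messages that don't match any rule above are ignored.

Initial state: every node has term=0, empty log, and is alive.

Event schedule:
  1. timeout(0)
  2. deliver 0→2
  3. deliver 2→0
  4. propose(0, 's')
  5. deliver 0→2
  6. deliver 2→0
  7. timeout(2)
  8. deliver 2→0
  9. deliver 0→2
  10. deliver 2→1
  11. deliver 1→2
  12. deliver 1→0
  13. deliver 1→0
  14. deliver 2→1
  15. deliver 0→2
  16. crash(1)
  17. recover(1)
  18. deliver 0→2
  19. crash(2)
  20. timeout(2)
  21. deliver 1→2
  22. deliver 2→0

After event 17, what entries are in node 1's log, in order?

e1 timeout(0): 0[cand,t=1,-]
e2 deliver 0→2: 2[foll,t=1,-]
e3 deliver 2→0: 0[lead,t=1,-]
e4 propose(0,'s'): 0[lead,t=1,s]
e5 deliver 0→2: 2[foll,t=1,s]
e6 deliver 2→0: ·
e7 timeout(2): 2[cand,t=2,s]
e8 deliver 2→0: 0[foll,t=2,s]
e9 deliver 0→2: 2[lead,t=2,s]
e10 deliver 2→1: 1[foll,t=2,-]
e11 deliver 1→2: ·
e12 deliver 1→0: ·
e13 deliver 1→0: ·
e14 deliver 2→1: ·
e15 deliver 0→2: ·
e16 crash(1): 1[✗foll,t=2,-]
e17 recover(1): 1[foll,t=2,-]

empty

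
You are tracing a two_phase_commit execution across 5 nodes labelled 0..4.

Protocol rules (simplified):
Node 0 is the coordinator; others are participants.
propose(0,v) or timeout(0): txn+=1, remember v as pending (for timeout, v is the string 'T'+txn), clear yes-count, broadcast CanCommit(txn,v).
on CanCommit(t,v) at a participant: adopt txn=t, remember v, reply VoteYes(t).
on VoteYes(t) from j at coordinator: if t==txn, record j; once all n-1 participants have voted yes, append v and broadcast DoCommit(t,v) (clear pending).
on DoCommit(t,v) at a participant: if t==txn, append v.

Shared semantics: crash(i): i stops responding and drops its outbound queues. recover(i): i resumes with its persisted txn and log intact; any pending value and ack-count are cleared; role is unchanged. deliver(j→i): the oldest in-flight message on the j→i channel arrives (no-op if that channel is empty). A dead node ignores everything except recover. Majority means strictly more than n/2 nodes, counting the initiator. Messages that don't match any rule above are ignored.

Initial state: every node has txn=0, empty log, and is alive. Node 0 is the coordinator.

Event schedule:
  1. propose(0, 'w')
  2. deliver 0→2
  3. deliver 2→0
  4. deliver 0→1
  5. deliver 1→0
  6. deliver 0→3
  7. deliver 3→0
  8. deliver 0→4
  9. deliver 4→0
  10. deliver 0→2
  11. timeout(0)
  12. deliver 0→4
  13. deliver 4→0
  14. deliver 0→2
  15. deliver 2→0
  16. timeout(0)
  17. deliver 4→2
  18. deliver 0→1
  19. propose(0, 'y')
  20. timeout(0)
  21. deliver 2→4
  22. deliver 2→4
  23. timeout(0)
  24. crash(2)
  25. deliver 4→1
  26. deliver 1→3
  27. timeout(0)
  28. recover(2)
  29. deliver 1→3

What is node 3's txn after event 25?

1

e1 propose(0,'w'): 0[coor,t=1,-]
e2 deliver 0→2: 2[part,t=1,-]
e3 deliver 2→0: ·
e4 deliver 0→1: 1[part,t=1,-]
e5 deliver 1→0: ·
e6 deliver 0→3: 3[part,t=1,-]
e7 deliver 3→0: ·
e8 deliver 0→4: 4[part,t=1,-]
e9 deliver 4→0: 0[coor,t=1,w]
e10 deliver 0→2: 2[part,t=1,w]
e11 timeout(0): 0[coor,t=2,w]
e12 deliver 0→4: 4[part,t=1,w]
e13 deliver 4→0: ·
e14 deliver 0→2: 2[part,t=2,w]
e15 deliver 2→0: ·
e16 timeout(0): 0[coor,t=3,w]
e17 deliver 4→2: ·
e18 deliver 0→1: 1[part,t=1,w]
e19 propose(0,'y'): 0[coor,t=4,w]
e20 timeout(0): 0[coor,t=5,w]
e21 deliver 2→4: ·
e22 deliver 2→4: ·
e23 timeout(0): 0[coor,t=6,w]
e24 crash(2): 2[✗part,t=2,w]
e25 deliver 4→1: ·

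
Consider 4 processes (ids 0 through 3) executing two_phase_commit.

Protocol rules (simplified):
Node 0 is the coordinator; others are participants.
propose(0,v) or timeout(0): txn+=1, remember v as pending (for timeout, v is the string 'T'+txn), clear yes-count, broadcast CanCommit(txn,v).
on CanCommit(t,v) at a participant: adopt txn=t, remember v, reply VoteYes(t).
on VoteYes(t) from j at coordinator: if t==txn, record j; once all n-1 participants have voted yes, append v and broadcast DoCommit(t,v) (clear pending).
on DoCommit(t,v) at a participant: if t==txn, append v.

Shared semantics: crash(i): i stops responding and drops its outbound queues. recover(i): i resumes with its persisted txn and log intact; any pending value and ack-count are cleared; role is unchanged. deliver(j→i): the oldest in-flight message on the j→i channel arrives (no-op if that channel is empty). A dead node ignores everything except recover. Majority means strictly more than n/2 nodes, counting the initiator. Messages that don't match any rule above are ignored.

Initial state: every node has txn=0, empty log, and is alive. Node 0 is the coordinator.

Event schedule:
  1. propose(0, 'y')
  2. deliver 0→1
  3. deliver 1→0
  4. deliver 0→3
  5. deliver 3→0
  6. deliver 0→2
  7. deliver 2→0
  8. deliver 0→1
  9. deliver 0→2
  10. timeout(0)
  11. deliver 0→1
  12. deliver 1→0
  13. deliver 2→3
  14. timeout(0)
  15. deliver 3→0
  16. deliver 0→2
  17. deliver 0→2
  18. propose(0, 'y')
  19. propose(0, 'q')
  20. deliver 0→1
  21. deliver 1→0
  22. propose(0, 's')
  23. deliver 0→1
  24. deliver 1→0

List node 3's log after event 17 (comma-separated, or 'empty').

e1 propose(0,'y'): 0[coor,t=1,-]
e2 deliver 0→1: 1[part,t=1,-]
e3 deliver 1→0: ·
e4 deliver 0→3: 3[part,t=1,-]
e5 deliver 3→0: ·
e6 deliver 0→2: 2[part,t=1,-]
e7 deliver 2→0: 0[coor,t=1,y]
e8 deliver 0→1: 1[part,t=1,y]
e9 deliver 0→2: 2[part,t=1,y]
e10 timeout(0): 0[coor,t=2,y]
e11 deliver 0→1: 1[part,t=2,y]
e12 deliver 1→0: ·
e13 deliver 2→3: ·
e14 timeout(0): 0[coor,t=3,y]
e15 deliver 3→0: ·
e16 deliver 0→2: 2[part,t=2,y]
e17 deliver 0→2: 2[part,t=3,y]

empty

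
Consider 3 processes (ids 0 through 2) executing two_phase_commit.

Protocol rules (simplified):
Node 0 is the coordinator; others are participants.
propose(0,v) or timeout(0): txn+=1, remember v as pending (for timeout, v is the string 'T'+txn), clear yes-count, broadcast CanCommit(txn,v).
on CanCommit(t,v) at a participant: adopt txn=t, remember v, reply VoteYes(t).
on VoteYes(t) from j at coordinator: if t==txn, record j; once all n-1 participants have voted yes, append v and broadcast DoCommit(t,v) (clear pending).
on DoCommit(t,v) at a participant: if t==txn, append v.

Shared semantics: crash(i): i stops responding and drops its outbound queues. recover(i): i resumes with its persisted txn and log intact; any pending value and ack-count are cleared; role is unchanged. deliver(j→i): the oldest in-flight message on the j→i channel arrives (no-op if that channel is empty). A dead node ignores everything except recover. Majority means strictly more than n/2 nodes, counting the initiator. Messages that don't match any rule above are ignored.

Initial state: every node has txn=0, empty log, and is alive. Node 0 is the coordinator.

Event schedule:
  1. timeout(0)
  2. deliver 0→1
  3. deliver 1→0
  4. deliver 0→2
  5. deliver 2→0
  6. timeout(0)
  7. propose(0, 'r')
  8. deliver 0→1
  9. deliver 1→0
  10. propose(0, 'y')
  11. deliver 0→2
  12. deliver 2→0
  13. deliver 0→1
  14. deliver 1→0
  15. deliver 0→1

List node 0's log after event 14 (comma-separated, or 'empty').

T1

[1] timeout(0) → N0(coor t1 [-])
[2] deliver 0→1 → N1(part t1 [-])
[3] deliver 1→0 → ∅
[4] deliver 0→2 → N2(part t1 [-])
[5] deliver 2→0 → N0(coor t1 [T1])
[6] timeout(0) → N0(coor t2 [T1])
[7] propose(0,'r') → N0(coor t3 [T1])
[8] deliver 0→1 → N1(part t1 [T1])
[9] deliver 1→0 → ∅
[10] propose(0,'y') → N0(coor t4 [T1])
[11] deliver 0→2 → N2(part t1 [T1])
[12] deliver 2→0 → ∅
[13] deliver 0→1 → N1(part t2 [T1])
[14] deliver 1→0 → ∅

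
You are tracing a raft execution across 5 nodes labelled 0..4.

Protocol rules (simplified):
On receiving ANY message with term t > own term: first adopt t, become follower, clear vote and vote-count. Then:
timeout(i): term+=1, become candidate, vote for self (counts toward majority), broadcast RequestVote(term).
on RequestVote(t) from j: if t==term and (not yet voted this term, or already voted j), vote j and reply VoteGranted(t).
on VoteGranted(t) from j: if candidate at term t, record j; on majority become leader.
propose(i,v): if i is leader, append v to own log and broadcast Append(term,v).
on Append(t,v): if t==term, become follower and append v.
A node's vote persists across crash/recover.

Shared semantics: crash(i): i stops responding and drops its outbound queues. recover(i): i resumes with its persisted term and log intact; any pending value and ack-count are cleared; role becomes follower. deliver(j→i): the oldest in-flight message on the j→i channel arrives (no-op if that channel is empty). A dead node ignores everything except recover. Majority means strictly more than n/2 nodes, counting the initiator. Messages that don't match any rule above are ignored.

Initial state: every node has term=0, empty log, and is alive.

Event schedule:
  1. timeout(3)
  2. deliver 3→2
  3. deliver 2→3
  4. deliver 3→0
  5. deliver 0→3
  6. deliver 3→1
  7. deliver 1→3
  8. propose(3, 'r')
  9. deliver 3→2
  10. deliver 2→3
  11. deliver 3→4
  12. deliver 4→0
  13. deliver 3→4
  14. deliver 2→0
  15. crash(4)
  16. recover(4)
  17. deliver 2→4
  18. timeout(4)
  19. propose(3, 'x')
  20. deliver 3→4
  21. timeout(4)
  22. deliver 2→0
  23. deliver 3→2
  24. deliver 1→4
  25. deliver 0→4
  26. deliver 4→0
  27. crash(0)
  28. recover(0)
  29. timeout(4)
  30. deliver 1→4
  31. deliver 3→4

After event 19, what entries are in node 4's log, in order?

1. timeout(3):  <3:cand t1 ->
2. deliver 3→2:  <2:foll t1 ->
3. deliver 2→3:  nop
4. deliver 3→0:  <0:foll t1 ->
5. deliver 0→3:  <3:lead t1 ->
6. deliver 3→1:  <1:foll t1 ->
7. deliver 1→3:  nop
8. propose(3,'r'):  <3:lead t1 r>
9. deliver 3→2:  <2:foll t1 r>
10. deliver 2→3:  nop
11. deliver 3→4:  <4:foll t1 ->
12. deliver 4→0:  nop
13. deliver 3→4:  <4:foll t1 r>
14. deliver 2→0:  nop
15. crash(4):  <4:✗foll t1 r>
16. recover(4):  <4:foll t1 r>
17. deliver 2→4:  nop
18. timeout(4):  <4:cand t2 r>
19. propose(3,'x'):  <3:lead t1 r,x>

r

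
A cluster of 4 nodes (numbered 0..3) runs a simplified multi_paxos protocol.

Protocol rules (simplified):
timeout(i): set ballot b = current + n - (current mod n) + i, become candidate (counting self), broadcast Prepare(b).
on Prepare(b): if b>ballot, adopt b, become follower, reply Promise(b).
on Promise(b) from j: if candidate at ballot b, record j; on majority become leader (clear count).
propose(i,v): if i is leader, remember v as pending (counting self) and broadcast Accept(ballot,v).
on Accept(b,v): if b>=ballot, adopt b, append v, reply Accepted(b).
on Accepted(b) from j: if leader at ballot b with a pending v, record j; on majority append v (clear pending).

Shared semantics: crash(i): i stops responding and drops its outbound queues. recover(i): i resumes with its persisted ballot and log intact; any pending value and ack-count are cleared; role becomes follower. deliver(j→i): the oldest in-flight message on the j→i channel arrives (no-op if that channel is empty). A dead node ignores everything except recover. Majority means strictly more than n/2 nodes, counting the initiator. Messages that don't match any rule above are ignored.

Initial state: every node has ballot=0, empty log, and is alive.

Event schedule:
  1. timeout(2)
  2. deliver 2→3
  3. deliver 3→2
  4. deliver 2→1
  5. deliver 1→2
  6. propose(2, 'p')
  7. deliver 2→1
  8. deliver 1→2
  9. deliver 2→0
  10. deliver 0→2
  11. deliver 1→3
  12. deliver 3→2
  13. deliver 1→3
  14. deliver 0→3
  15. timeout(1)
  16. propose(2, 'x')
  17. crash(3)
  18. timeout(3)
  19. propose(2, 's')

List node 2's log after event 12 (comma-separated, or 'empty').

[1] timeout(2) → N2(cand b6 [-])
[2] deliver 2→3 → N3(foll b6 [-])
[3] deliver 3→2 → ∅
[4] deliver 2→1 → N1(foll b6 [-])
[5] deliver 1→2 → N2(lead b6 [-])
[6] propose(2,'p') → ∅
[7] deliver 2→1 → N1(foll b6 [p])
[8] deliver 1→2 → ∅
[9] deliver 2→0 → N0(foll b6 [-])
[10] deliver 0→2 → ∅
[11] deliver 1→3 → ∅
[12] deliver 3→2 → ∅

empty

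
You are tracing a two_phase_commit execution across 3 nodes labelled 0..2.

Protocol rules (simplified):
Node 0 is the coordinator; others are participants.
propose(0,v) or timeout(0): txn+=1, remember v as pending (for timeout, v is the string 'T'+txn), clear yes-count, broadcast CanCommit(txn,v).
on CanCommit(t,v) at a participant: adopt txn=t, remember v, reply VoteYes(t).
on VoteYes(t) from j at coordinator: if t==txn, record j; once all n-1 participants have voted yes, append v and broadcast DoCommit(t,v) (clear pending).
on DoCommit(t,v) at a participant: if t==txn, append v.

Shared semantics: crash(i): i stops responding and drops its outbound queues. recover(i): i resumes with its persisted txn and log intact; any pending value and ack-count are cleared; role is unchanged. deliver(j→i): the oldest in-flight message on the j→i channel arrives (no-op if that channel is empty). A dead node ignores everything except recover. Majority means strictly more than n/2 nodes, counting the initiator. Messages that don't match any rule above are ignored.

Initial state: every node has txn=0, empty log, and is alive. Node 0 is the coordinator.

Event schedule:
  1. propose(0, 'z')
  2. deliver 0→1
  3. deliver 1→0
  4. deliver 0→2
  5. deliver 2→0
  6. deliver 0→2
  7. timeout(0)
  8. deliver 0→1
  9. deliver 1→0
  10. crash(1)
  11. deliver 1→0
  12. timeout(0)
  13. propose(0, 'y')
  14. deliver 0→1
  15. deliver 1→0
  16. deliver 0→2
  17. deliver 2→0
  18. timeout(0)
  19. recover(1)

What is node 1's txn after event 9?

e1 propose(0,'z'): 0[coor,t=1,-]
e2 deliver 0→1: 1[part,t=1,-]
e3 deliver 1→0: ·
e4 deliver 0→2: 2[part,t=1,-]
e5 deliver 2→0: 0[coor,t=1,z]
e6 deliver 0→2: 2[part,t=1,z]
e7 timeout(0): 0[coor,t=2,z]
e8 deliver 0→1: 1[part,t=1,z]
e9 deliver 1→0: ·

1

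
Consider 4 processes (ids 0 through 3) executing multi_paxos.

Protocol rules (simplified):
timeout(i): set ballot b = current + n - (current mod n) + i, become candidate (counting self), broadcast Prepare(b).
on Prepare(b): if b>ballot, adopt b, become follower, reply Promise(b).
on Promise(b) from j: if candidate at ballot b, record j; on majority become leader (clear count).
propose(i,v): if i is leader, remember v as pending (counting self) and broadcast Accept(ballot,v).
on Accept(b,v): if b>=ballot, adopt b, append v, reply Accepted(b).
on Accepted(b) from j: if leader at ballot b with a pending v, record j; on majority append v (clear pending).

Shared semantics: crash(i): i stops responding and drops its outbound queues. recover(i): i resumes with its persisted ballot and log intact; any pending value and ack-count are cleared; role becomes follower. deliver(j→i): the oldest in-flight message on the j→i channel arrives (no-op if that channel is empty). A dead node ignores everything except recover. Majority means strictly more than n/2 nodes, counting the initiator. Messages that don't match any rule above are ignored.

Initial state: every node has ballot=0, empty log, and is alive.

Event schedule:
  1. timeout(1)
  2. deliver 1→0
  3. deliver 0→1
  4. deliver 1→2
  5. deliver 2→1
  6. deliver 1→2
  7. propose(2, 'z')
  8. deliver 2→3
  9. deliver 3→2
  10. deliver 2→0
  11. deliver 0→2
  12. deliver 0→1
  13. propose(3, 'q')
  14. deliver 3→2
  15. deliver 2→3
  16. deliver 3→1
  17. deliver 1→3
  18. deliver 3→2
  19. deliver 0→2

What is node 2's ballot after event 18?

5

step 1 timeout(1): 1={cand,b=5,log=-}
step 2 deliver 1→0: 0={foll,b=5,log=-}
step 3 deliver 0→1: —
step 4 deliver 1→2: 2={foll,b=5,log=-}
step 5 deliver 2→1: 1={lead,b=5,log=-}
step 6 deliver 1→2: —
step 7 propose(2,'z'): —
step 8 deliver 2→3: —
step 9 deliver 3→2: —
step 10 deliver 2→0: —
step 11 deliver 0→2: —
step 12 deliver 0→1: —
step 13 propose(3,'q'): —
step 14 deliver 3→2: —
step 15 deliver 2→3: —
step 16 deliver 3→1: —
step 17 deliver 1→3: 3={foll,b=5,log=-}
step 18 deliver 3→2: —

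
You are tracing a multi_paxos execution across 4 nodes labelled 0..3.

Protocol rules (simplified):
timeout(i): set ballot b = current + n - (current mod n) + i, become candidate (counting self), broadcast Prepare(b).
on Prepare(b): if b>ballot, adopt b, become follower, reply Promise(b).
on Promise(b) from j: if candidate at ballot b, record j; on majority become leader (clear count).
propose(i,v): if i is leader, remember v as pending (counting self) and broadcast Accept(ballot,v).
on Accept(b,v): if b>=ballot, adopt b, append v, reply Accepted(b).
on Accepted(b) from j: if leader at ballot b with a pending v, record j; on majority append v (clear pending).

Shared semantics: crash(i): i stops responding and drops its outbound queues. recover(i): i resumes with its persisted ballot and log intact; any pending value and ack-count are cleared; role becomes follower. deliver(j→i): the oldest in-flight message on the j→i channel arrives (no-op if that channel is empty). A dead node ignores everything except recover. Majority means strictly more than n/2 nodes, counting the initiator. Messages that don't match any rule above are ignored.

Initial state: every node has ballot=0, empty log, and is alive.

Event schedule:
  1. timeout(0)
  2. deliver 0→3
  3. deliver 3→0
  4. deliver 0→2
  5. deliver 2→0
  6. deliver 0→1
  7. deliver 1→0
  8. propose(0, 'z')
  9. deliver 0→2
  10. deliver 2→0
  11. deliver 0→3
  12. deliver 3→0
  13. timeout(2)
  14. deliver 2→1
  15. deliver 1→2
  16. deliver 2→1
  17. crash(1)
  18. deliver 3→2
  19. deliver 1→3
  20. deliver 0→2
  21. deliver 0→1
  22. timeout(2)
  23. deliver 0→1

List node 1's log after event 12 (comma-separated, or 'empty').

empty

e1 timeout(0): 0[cand,b=4,-]
e2 deliver 0→3: 3[foll,b=4,-]
e3 deliver 3→0: ·
e4 deliver 0→2: 2[foll,b=4,-]
e5 deliver 2→0: 0[lead,b=4,-]
e6 deliver 0→1: 1[foll,b=4,-]
e7 deliver 1→0: ·
e8 propose(0,'z'): ·
e9 deliver 0→2: 2[foll,b=4,z]
e10 deliver 2→0: ·
e11 deliver 0→3: 3[foll,b=4,z]
e12 deliver 3→0: 0[lead,b=4,z]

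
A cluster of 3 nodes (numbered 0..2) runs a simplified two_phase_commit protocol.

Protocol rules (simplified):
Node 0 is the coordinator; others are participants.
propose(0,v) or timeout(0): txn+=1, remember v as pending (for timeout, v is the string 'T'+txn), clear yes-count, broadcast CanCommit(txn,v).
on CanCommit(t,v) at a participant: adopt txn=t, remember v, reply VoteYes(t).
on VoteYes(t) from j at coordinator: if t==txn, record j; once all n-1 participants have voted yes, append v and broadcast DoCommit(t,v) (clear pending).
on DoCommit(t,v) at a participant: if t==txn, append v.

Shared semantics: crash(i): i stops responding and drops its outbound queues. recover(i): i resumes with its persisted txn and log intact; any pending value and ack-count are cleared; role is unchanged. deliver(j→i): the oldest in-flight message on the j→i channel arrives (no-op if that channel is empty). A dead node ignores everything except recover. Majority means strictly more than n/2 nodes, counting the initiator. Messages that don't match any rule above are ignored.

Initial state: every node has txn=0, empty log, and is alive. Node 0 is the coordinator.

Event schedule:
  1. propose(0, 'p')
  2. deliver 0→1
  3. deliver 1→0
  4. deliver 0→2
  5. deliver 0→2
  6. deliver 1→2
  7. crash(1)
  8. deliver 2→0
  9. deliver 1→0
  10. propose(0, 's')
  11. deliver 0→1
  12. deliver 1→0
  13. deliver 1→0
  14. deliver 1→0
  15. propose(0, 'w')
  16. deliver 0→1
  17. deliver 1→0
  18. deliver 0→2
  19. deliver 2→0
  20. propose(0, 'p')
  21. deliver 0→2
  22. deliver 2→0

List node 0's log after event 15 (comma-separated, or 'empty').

p

1. propose(0,'p'):  <0:coor t1 ->
2. deliver 0→1:  <1:part t1 ->
3. deliver 1→0:  nop
4. deliver 0→2:  <2:part t1 ->
5. deliver 0→2:  nop
6. deliver 1→2:  nop
7. crash(1):  <1:✗part t1 ->
8. deliver 2→0:  <0:coor t1 p>
9. deliver 1→0:  nop
10. propose(0,'s'):  <0:coor t2 p>
11. deliver 0→1:  nop
12. deliver 1→0:  nop
13. deliver 1→0:  nop
14. deliver 1→0:  nop
15. propose(0,'w'):  <0:coor t3 p>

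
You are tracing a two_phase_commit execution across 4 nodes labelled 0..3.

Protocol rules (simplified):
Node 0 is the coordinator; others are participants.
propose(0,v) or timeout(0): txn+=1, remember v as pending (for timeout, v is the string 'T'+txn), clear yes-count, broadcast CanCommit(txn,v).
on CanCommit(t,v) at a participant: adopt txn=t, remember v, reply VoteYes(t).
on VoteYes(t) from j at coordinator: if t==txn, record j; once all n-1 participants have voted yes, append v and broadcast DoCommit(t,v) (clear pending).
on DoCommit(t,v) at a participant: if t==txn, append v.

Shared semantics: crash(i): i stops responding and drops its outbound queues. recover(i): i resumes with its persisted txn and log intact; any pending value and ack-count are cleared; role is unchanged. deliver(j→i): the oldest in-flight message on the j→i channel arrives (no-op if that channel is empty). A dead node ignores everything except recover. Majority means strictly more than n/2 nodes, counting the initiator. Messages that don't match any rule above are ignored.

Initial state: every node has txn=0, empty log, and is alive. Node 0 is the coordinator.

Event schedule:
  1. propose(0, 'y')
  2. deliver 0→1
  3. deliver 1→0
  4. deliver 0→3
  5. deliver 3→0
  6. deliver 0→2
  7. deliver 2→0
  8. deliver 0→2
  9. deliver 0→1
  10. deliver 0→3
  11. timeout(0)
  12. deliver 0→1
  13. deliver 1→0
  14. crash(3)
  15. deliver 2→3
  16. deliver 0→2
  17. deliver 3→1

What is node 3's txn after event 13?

e1 propose(0,'y'): 0[coor,t=1,-]
e2 deliver 0→1: 1[part,t=1,-]
e3 deliver 1→0: ·
e4 deliver 0→3: 3[part,t=1,-]
e5 deliver 3→0: ·
e6 deliver 0→2: 2[part,t=1,-]
e7 deliver 2→0: 0[coor,t=1,y]
e8 deliver 0→2: 2[part,t=1,y]
e9 deliver 0→1: 1[part,t=1,y]
e10 deliver 0→3: 3[part,t=1,y]
e11 timeout(0): 0[coor,t=2,y]
e12 deliver 0→1: 1[part,t=2,y]
e13 deliver 1→0: ·

1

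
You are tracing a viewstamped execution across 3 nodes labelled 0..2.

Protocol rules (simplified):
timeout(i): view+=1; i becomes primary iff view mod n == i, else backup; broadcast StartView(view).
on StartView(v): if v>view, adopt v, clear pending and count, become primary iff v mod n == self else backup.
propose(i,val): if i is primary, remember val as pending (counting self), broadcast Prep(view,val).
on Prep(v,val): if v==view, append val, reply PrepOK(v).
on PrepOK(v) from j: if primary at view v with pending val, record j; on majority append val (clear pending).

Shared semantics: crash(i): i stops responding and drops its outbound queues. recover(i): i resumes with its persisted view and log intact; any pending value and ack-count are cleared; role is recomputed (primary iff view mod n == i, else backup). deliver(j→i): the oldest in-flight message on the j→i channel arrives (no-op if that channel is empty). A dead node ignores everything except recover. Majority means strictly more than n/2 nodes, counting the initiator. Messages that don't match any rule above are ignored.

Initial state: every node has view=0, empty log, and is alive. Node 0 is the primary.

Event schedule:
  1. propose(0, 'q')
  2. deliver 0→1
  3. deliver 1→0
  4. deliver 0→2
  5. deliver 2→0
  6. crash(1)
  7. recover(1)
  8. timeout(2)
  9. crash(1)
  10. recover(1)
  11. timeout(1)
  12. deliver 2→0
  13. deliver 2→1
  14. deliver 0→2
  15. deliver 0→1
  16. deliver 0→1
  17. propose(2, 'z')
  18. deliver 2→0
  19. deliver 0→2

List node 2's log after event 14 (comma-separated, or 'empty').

step 1 propose(0,'q'): —
step 2 deliver 0→1: 1={back,v=0,log=q}
step 3 deliver 1→0: 0={prim,v=0,log=q}
step 4 deliver 0→2: 2={back,v=0,log=q}
step 5 deliver 2→0: —
step 6 crash(1): 1={✗back,v=0,log=q}
step 7 recover(1): 1={back,v=0,log=q}
step 8 timeout(2): 2={back,v=1,log=q}
step 9 crash(1): 1={✗back,v=0,log=q}
step 10 recover(1): 1={back,v=0,log=q}
step 11 timeout(1): 1={prim,v=1,log=q}
step 12 deliver 2→0: 0={back,v=1,log=q}
step 13 deliver 2→1: —
step 14 deliver 0→2: —

q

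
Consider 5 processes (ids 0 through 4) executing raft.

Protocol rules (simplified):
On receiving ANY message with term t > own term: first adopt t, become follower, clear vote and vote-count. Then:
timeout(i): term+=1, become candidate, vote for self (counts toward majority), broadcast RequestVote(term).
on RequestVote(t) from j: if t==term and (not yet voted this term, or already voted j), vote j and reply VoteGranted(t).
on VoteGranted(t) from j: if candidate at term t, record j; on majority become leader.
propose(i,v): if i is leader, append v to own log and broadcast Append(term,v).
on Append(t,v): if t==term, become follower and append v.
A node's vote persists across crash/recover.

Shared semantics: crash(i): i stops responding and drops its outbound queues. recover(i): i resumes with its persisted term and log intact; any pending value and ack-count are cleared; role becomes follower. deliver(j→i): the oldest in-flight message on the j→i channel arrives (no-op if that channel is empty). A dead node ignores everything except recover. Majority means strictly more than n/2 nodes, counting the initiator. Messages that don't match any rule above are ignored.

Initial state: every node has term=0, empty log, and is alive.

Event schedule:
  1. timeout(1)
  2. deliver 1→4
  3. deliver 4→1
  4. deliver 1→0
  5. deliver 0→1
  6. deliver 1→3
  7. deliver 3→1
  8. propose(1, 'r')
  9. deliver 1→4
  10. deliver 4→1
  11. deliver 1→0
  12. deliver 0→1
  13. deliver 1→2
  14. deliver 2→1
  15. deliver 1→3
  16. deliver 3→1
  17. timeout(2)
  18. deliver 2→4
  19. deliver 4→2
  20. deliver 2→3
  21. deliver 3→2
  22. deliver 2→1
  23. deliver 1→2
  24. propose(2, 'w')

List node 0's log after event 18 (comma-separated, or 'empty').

r

[1] timeout(1) → N1(cand t1 [-])
[2] deliver 1→4 → N4(foll t1 [-])
[3] deliver 4→1 → ∅
[4] deliver 1→0 → N0(foll t1 [-])
[5] deliver 0→1 → N1(lead t1 [-])
[6] deliver 1→3 → N3(foll t1 [-])
[7] deliver 3→1 → ∅
[8] propose(1,'r') → N1(lead t1 [r])
[9] deliver 1→4 → N4(foll t1 [r])
[10] deliver 4→1 → ∅
[11] deliver 1→0 → N0(foll t1 [r])
[12] deliver 0→1 → ∅
[13] deliver 1→2 → N2(foll t1 [-])
[14] deliver 2→1 → ∅
[15] deliver 1→3 → N3(foll t1 [r])
[16] deliver 3→1 → ∅
[17] timeout(2) → N2(cand t2 [-])
[18] deliver 2→4 → N4(foll t2 [r])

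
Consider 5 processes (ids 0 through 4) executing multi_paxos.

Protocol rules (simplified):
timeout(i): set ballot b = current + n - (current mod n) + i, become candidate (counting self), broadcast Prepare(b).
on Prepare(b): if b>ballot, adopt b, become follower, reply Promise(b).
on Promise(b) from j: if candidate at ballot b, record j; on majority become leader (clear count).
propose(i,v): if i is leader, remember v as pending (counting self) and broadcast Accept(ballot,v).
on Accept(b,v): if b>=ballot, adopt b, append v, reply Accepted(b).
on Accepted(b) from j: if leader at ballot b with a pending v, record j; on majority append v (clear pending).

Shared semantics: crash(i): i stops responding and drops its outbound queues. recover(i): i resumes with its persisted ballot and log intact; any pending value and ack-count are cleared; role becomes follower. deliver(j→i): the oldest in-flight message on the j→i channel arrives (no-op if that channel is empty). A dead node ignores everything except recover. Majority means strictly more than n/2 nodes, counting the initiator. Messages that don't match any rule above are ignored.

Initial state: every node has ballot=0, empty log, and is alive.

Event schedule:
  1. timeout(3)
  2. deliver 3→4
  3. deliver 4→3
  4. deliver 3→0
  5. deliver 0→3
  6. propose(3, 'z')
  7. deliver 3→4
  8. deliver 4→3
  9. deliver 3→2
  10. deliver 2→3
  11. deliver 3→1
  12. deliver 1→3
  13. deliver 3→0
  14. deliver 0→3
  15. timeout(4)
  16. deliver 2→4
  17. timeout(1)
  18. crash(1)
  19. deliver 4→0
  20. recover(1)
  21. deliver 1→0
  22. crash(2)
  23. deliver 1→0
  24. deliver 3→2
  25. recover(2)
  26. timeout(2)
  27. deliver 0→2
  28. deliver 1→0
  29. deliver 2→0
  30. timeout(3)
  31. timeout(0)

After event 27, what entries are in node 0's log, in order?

z

1. timeout(3):  <3:cand b8 ->
2. deliver 3→4:  <4:foll b8 ->
3. deliver 4→3:  nop
4. deliver 3→0:  <0:foll b8 ->
5. deliver 0→3:  <3:lead b8 ->
6. propose(3,'z'):  nop
7. deliver 3→4:  <4:foll b8 z>
8. deliver 4→3:  nop
9. deliver 3→2:  <2:foll b8 ->
10. deliver 2→3:  nop
11. deliver 3→1:  <1:foll b8 ->
12. deliver 1→3:  nop
13. deliver 3→0:  <0:foll b8 z>
14. deliver 0→3:  <3:lead b8 z>
15. timeout(4):  <4:cand b14 z>
16. deliver 2→4:  nop
17. timeout(1):  <1:cand b11 ->
18. crash(1):  <1:✗cand b11 ->
19. deliver 4→0:  <0:foll b14 z>
20. recover(1):  <1:foll b11 ->
21. deliver 1→0:  nop
22. crash(2):  <2:✗foll b8 ->
23. deliver 1→0:  nop
24. deliver 3→2:  nop
25. recover(2):  <2:foll b8 ->
26. timeout(2):  <2:cand b12 ->
27. deliver 0→2:  nop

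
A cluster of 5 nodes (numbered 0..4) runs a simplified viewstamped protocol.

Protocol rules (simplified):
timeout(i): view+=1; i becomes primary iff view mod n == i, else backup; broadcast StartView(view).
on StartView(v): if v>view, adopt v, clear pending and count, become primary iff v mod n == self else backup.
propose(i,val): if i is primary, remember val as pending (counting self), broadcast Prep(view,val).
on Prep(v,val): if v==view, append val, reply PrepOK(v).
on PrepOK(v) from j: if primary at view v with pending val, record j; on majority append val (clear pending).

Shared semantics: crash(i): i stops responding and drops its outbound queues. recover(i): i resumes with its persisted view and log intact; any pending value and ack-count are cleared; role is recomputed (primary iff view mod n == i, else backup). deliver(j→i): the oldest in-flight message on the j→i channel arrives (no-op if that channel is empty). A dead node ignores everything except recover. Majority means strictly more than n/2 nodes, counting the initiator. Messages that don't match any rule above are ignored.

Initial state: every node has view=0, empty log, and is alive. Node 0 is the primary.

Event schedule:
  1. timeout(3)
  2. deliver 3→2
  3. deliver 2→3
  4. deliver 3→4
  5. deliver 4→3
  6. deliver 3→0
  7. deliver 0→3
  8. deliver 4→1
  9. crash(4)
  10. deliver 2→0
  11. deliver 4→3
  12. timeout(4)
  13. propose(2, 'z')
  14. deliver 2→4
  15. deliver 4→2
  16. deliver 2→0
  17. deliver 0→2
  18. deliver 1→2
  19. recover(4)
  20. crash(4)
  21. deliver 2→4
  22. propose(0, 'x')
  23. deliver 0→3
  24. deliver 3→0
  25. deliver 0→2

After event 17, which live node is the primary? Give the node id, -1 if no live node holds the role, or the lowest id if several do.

-1

1. timeout(3):  <3:back v1 ->
2. deliver 3→2:  <2:back v1 ->
3. deliver 2→3:  nop
4. deliver 3→4:  <4:back v1 ->
5. deliver 4→3:  nop
6. deliver 3→0:  <0:back v1 ->
7. deliver 0→3:  nop
8. deliver 4→1:  nop
9. crash(4):  <4:✗back v1 ->
10. deliver 2→0:  nop
11. deliver 4→3:  nop
12. timeout(4):  nop
13. propose(2,'z'):  nop
14. deliver 2→4:  nop
15. deliver 4→2:  nop
16. deliver 2→0:  nop
17. deliver 0→2:  nop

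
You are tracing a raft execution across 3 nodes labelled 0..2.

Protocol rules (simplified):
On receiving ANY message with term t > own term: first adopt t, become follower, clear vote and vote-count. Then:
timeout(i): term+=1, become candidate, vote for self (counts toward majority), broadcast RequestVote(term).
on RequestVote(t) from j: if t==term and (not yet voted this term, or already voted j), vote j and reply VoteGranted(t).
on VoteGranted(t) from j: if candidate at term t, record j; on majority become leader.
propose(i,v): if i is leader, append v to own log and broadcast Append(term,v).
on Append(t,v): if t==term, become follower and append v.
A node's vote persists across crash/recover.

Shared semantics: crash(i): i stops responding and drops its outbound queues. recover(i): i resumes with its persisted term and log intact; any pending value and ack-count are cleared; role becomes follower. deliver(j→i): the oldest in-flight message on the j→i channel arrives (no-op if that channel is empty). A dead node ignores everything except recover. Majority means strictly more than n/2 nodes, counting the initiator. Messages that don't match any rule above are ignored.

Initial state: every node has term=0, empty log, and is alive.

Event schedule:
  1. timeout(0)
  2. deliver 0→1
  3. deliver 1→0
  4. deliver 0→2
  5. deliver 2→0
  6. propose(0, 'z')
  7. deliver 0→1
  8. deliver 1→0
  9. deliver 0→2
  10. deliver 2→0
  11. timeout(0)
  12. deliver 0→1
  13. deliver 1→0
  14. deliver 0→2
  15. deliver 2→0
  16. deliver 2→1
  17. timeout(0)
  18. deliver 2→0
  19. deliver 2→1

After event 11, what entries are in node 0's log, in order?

z

1. timeout(0):  <0:cand t1 ->
2. deliver 0→1:  <1:foll t1 ->
3. deliver 1→0:  <0:lead t1 ->
4. deliver 0→2:  <2:foll t1 ->
5. deliver 2→0:  nop
6. propose(0,'z'):  <0:lead t1 z>
7. deliver 0→1:  <1:foll t1 z>
8. deliver 1→0:  nop
9. deliver 0→2:  <2:foll t1 z>
10. deliver 2→0:  nop
11. timeout(0):  <0:cand t2 z>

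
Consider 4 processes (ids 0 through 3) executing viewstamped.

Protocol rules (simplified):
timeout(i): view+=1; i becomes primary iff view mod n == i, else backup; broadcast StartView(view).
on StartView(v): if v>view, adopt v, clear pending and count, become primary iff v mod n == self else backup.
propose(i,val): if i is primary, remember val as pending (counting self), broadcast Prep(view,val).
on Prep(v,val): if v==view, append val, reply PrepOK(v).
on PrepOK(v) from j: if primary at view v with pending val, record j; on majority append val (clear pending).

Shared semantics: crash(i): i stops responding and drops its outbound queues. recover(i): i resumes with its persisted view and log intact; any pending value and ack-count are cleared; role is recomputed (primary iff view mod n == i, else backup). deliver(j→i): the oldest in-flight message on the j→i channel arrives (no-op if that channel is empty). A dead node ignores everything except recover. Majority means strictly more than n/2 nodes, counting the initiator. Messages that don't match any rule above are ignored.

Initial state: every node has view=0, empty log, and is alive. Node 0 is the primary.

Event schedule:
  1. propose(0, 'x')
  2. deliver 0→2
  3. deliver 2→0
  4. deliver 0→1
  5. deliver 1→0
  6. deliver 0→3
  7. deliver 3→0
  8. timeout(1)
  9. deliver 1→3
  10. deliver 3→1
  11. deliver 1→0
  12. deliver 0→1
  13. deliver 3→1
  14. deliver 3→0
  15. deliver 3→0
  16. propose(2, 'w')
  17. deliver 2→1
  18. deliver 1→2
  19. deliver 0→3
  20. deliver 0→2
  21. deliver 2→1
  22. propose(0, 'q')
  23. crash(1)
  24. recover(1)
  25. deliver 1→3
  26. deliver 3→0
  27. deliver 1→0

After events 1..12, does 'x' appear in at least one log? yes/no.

after 1 — propose(0,'x'): ·
after 2 — deliver 0→2: n2:back/v0/[x]
after 3 — deliver 2→0: ·
after 4 — deliver 0→1: n1:back/v0/[x]
after 5 — deliver 1→0: n0:prim/v0/[x]
after 6 — deliver 0→3: n3:back/v0/[x]
after 7 — deliver 3→0: ·
after 8 — timeout(1): n1:prim/v1/[x]
after 9 — deliver 1→3: n3:back/v1/[x]
after 10 — deliver 3→1: ·
after 11 — deliver 1→0: n0:back/v1/[x]
after 12 — deliver 0→1: ·

yes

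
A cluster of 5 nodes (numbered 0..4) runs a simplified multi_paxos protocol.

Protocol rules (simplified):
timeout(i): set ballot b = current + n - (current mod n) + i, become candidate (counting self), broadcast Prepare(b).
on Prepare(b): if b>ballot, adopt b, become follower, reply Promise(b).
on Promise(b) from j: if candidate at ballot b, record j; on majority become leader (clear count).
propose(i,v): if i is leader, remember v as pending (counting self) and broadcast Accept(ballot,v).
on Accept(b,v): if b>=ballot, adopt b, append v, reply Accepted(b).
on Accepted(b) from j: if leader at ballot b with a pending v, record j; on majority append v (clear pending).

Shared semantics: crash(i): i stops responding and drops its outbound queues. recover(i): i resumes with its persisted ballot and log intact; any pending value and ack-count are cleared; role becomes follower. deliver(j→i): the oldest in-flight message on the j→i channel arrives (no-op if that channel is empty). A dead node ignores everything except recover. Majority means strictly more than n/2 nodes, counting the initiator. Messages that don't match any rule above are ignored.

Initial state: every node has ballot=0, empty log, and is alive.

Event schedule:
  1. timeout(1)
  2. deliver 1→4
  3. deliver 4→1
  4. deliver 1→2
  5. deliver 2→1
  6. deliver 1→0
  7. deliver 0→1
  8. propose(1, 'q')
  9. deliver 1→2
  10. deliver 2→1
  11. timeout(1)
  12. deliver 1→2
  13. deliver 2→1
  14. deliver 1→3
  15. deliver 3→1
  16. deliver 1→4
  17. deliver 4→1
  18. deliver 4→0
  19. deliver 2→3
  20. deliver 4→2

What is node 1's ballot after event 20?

11

[1] timeout(1) → N1(cand b6 [-])
[2] deliver 1→4 → N4(foll b6 [-])
[3] deliver 4→1 → ∅
[4] deliver 1→2 → N2(foll b6 [-])
[5] deliver 2→1 → N1(lead b6 [-])
[6] deliver 1→0 → N0(foll b6 [-])
[7] deliver 0→1 → ∅
[8] propose(1,'q') → ∅
[9] deliver 1→2 → N2(foll b6 [q])
[10] deliver 2→1 → ∅
[11] timeout(1) → N1(cand b11 [-])
[12] deliver 1→2 → N2(foll b11 [q])
[13] deliver 2→1 → ∅
[14] deliver 1→3 → N3(foll b6 [-])
[15] deliver 3→1 → ∅
[16] deliver 1→4 → N4(foll b6 [q])
[17] deliver 4→1 → ∅
[18] deliver 4→0 → ∅
[19] deliver 2→3 → ∅
[20] deliver 4→2 → ∅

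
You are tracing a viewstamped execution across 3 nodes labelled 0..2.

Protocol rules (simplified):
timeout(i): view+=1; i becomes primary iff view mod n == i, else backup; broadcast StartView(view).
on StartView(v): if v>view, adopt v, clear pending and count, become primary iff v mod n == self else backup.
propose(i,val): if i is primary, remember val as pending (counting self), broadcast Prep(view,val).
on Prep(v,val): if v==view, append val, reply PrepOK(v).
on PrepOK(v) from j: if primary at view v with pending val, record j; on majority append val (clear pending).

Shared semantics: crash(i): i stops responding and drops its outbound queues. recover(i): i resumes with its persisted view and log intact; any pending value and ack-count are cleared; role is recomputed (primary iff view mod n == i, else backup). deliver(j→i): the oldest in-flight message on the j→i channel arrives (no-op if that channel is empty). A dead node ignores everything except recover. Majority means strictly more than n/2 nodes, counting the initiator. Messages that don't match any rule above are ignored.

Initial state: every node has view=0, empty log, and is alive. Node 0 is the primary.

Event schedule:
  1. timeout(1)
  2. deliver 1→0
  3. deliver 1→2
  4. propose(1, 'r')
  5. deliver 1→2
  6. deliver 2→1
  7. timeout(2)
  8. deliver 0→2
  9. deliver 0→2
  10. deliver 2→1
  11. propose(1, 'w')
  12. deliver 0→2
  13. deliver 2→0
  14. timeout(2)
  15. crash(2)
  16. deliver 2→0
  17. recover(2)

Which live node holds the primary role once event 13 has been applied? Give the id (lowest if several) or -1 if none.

2

e1 timeout(1): 1[prim,v=1,-]
e2 deliver 1→0: 0[back,v=1,-]
e3 deliver 1→2: 2[back,v=1,-]
e4 propose(1,'r'): ·
e5 deliver 1→2: 2[back,v=1,r]
e6 deliver 2→1: 1[prim,v=1,r]
e7 timeout(2): 2[prim,v=2,r]
e8 deliver 0→2: ·
e9 deliver 0→2: ·
e10 deliver 2→1: 1[back,v=2,r]
e11 propose(1,'w'): ·
e12 deliver 0→2: ·
e13 deliver 2→0: 0[back,v=2,-]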